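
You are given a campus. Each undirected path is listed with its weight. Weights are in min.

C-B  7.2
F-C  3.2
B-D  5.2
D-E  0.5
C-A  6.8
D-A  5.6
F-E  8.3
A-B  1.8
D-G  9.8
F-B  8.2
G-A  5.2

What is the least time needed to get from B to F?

Running Dijkstra from B:
B: 0
A: 1.8  (via B)
D: 5.2  (via B)
E: 5.7  (via D)
G: 7  (via A)
C: 7.2  (via B)
F: 8.2  (via B)
Shortest route: B–F = 8.2 min.

8.2 min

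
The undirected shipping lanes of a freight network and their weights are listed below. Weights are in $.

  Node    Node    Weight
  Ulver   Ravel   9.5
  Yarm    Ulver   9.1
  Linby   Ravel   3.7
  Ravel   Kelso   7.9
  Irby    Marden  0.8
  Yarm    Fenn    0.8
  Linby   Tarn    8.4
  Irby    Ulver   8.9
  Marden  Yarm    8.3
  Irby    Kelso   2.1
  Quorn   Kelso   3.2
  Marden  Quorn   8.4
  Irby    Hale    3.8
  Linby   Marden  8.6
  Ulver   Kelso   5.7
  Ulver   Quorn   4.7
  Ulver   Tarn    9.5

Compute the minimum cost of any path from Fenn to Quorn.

Running Dijkstra from Fenn:
Fenn: 0
Yarm: 0.8  (via Fenn)
Marden: 9.1  (via Yarm)
Ulver: 9.9  (via Yarm)
Irby: 9.9  (via Marden)
Kelso: 12  (via Irby)
Hale: 13.7  (via Irby)
Quorn: 14.6  (via Ulver)
Shortest route: Fenn → Yarm → Ulver → Quorn = $14.6.

$14.6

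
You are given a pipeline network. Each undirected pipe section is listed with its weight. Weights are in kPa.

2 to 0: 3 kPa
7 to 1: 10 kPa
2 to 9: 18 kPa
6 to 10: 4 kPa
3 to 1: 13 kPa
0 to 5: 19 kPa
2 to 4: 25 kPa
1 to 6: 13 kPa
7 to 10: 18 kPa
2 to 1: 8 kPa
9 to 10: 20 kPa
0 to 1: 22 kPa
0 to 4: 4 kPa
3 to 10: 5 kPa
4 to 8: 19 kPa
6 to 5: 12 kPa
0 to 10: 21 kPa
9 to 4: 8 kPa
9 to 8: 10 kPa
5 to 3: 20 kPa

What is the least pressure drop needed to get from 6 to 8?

Settle nodes by increasing distance from 6:
6: 0
10: 4  (via 6)
3: 9  (via 10)
5: 12  (via 6)
1: 13  (via 6)
2: 21  (via 1)
7: 22  (via 10)
0: 24  (via 2)
9: 24  (via 10)
4: 28  (via 0)
8: 34  (via 9)
Shortest route: 6 → 10 → 9 → 8 = 34 kPa.

34 kPa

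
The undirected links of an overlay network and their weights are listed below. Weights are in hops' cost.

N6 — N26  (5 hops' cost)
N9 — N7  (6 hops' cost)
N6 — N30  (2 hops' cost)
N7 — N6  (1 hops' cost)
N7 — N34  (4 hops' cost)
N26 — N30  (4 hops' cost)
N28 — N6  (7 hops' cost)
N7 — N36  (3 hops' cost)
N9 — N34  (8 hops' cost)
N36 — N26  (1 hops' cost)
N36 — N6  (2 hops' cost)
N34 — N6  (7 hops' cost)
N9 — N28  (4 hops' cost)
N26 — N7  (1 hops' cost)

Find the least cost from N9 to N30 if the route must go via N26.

11 hops' cost

Best N9 to N26: N9 → N7 → N26 costing 7
Best N26 to N30: N26 → N30 costing 4
Total via N26: 7 + 4 = 11 hops' cost.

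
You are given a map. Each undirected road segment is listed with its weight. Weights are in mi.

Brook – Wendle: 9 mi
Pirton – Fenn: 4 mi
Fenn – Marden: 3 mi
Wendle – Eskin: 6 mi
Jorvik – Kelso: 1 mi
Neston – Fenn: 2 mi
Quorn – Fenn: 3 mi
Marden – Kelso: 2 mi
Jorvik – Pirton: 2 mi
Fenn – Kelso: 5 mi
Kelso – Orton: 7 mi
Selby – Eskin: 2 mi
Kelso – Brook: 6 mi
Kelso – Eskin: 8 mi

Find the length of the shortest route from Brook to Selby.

16 mi

Compare a few routes:
Brook–Kelso–Eskin–Selby: 6+8+2 = 16
Brook–Wendle–Eskin–Selby: 9+6+2 = 17
The minimum is 16 mi via Brook–Kelso–Eskin–Selby.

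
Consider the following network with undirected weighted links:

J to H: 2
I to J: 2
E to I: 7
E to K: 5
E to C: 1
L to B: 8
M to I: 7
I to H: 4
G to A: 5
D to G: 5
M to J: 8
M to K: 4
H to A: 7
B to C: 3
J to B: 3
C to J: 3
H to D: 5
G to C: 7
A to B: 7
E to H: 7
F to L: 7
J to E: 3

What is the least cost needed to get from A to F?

22

Running Dijkstra from A:
A: 0
G: 5  (via A)
B: 7  (via A)
H: 7  (via A)
J: 9  (via H)
C: 10  (via B)
D: 10  (via G)
E: 11  (via C)
I: 11  (via H)
L: 15  (via B)
K: 16  (via E)
M: 17  (via J)
F: 22  (via L)
Shortest route: A–B–L–F = 22.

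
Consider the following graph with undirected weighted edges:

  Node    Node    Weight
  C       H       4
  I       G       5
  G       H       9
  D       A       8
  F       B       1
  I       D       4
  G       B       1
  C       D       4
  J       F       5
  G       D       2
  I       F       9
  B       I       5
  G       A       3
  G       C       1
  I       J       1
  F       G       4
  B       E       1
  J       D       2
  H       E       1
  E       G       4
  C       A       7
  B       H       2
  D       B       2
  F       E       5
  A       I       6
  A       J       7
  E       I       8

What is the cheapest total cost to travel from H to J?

Running Dijkstra from H:
H: 0
E: 1  (via H)
B: 2  (via H)
F: 3  (via B)
G: 3  (via B)
C: 4  (via H)
D: 4  (via B)
A: 6  (via G)
J: 6  (via D)
Shortest route: H → B → D → J = 6.

6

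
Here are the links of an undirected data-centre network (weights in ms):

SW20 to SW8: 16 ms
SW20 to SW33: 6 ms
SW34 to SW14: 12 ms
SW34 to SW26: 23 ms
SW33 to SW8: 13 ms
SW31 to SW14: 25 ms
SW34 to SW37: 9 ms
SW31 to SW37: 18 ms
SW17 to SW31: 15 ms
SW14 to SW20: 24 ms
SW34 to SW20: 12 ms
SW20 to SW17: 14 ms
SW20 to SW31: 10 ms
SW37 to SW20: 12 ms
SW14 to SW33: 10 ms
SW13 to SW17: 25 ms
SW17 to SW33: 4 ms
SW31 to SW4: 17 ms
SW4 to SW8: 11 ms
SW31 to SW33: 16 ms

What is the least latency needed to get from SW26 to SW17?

Compare a few routes:
SW26–SW34–SW20–SW33–SW17: 23+12+6+4 = 45
SW26–SW34–SW20–SW17: 23+12+14 = 49
SW26–SW34–SW14–SW33–SW17: 23+12+10+4 = 49
SW26–SW34–SW37–SW20–SW33–SW17: 23+9+12+6+4 = 54
The minimum is 45 ms via SW26–SW34–SW20–SW33–SW17.

45 ms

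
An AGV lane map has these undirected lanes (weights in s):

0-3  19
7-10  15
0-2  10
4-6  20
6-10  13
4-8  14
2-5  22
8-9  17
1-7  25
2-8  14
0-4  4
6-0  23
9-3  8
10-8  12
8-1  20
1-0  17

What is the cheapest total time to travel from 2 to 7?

41 s

Settle nodes by increasing distance from 2:
2: 0
0: 10  (via 2)
4: 14  (via 0)
8: 14  (via 2)
5: 22  (via 2)
10: 26  (via 8)
1: 27  (via 0)
3: 29  (via 0)
9: 31  (via 8)
6: 33  (via 0)
7: 41  (via 10)
Shortest route: 2 → 8 → 10 → 7 = 41 s.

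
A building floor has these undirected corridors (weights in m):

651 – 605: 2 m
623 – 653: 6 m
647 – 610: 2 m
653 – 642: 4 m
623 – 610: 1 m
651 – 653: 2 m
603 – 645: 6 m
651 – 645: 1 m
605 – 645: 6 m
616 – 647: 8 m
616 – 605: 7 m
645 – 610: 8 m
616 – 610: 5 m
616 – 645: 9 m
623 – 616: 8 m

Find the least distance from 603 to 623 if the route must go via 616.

21 m

Shortest 603→616: 603–645–616 = 15
Best 616 to 623: 616–610–623 costing 6
Total via 616: 15 + 6 = 21 m.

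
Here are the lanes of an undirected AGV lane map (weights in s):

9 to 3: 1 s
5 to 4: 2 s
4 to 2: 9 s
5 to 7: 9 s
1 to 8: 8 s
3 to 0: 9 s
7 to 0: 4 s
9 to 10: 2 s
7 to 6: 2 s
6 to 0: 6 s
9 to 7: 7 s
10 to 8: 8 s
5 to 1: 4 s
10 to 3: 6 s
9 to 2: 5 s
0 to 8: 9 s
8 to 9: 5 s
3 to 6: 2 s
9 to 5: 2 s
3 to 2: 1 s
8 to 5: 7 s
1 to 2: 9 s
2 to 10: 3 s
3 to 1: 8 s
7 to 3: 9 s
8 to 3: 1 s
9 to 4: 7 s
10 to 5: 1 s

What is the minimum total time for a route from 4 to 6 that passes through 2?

Best 4 to 2: 4–5–10–2 costing 6
Best 2 to 6: 2–3–6 costing 3
Total via 2: 6 + 3 = 9 s.

9 s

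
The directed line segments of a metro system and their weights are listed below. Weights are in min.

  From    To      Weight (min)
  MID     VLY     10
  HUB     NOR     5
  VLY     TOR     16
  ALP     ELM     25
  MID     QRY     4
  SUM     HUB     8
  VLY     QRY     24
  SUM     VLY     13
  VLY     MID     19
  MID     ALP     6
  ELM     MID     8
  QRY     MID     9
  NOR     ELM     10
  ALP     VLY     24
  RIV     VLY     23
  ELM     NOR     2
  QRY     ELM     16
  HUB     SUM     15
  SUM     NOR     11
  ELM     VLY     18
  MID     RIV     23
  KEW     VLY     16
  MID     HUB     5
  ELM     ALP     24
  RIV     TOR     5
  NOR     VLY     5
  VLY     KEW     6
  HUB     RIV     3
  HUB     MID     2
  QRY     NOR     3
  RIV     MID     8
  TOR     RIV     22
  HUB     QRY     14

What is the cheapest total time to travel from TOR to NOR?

Shortest distances from TOR:
TOR: 0
RIV: 22  (via TOR)
MID: 30  (via RIV)
QRY: 34  (via MID)
HUB: 35  (via MID)
ALP: 36  (via MID)
NOR: 37  (via QRY)
Shortest route: TOR–RIV–MID–QRY–NOR = 37 min.

37 min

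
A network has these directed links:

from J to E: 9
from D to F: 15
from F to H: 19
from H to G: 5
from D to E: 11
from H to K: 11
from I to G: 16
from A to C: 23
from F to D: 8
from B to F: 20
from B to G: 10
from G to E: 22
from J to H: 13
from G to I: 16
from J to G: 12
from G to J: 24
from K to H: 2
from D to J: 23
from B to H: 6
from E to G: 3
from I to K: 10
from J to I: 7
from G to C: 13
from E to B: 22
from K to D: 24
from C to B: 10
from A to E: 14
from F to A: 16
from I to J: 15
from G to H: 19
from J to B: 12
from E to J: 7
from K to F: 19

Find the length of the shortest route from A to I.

Compare a few routes:
A–E–G–J–I: 14+3+24+7 = 48
A–E–G–I: 14+3+16 = 33
A–E–J–I: 14+7+7 = 28
A–E–J–G–I: 14+7+12+16 = 49
Cheapest is A–E–J–I at 28.

28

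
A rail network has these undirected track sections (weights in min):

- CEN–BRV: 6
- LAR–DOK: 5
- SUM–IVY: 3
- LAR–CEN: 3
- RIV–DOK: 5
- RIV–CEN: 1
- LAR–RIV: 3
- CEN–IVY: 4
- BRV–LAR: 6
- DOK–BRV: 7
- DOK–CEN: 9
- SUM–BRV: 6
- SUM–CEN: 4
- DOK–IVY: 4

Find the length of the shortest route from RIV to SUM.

5 min

Running Dijkstra from RIV:
RIV: 0
CEN: 1  (via RIV)
LAR: 3  (via RIV)
DOK: 5  (via RIV)
IVY: 5  (via CEN)
SUM: 5  (via CEN)
Shortest route: RIV → CEN → SUM = 5 min.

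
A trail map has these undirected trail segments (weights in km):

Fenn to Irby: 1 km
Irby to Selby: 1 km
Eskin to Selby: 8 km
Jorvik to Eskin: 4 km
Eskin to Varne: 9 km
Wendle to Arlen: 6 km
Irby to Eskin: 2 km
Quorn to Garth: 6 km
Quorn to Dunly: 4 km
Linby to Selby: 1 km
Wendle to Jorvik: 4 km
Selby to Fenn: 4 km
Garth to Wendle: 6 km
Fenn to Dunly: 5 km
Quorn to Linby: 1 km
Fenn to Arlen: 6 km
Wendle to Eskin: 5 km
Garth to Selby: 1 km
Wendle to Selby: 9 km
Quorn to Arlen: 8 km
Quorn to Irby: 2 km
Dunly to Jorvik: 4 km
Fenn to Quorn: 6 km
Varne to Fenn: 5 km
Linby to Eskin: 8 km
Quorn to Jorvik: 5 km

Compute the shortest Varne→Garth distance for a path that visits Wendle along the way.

Best Varne to Wendle: Varne–Fenn–Irby–Eskin–Wendle costing 13
Best Wendle to Garth: Wendle–Garth costing 6
Total via Wendle: 13 + 6 = 19 km.

19 km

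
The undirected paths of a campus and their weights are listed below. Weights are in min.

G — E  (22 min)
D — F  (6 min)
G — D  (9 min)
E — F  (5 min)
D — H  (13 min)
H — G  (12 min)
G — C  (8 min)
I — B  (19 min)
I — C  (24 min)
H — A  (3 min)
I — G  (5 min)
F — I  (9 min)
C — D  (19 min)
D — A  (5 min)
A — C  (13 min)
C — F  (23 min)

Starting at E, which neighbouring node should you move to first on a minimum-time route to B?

F

Compare a few routes:
E–F–I–B: 5+9+19 = 33
E–F–D–G–I–B: 5+6+9+5+19 = 44
Cheapest is E–F–I–B at 33 min.
So from E the first move is to F.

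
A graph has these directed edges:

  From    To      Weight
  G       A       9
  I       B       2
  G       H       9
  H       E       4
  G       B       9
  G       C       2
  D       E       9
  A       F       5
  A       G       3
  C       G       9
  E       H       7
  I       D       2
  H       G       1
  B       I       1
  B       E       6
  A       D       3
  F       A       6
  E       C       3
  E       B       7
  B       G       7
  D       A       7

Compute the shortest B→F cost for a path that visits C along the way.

32

Shortest B→C: B–E–C = 9
Best C to F: C–G–A–F costing 23
Total via C: 9 + 23 = 32.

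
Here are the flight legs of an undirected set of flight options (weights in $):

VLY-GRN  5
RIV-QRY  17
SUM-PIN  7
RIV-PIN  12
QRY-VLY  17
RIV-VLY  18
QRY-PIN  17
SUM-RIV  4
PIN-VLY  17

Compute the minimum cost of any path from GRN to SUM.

$27

Running Dijkstra from GRN:
GRN: 0
VLY: 5  (via GRN)
PIN: 22  (via VLY)
QRY: 22  (via VLY)
RIV: 23  (via VLY)
SUM: 27  (via RIV)
Shortest route: GRN–VLY–RIV–SUM = $27.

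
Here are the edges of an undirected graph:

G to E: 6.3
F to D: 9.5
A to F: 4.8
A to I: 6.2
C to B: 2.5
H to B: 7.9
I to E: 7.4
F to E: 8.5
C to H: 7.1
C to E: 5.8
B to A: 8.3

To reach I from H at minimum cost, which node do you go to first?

Enumerating some paths:
H → B → A → I: 7.9+8.3+6.2 = 22.4
H → C → E → I: 7.1+5.8+7.4 = 20.3
H → B → C → E → I: 7.9+2.5+5.8+7.4 = 23.6
The minimum is 20.3 via H → C → E → I.
So from H the first move is to C.

C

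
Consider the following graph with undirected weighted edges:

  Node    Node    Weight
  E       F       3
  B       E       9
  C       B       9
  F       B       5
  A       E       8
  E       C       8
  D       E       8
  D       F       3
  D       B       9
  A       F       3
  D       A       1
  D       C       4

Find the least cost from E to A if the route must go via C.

13

Best E to C: E → C costing 8
Best C to A: C → D → A costing 5
Total via C: 8 + 5 = 13.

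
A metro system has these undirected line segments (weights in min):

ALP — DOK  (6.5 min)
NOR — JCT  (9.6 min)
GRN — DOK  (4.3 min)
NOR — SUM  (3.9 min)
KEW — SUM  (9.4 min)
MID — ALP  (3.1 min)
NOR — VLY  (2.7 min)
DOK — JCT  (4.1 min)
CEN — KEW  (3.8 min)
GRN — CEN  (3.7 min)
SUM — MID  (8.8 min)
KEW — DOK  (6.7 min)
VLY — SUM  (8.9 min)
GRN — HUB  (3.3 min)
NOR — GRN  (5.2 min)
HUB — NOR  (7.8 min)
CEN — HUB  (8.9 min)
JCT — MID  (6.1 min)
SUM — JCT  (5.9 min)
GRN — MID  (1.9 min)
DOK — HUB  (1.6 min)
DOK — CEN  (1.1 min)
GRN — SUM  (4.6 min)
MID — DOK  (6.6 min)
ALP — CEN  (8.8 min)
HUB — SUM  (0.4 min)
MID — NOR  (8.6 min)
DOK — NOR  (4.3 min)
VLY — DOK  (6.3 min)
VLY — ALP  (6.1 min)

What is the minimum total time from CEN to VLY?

Settle nodes by increasing distance from CEN:
CEN: 0
DOK: 1.1  (via CEN)
HUB: 2.7  (via DOK)
SUM: 3.1  (via HUB)
GRN: 3.7  (via CEN)
KEW: 3.8  (via CEN)
JCT: 5.2  (via DOK)
NOR: 5.4  (via DOK)
MID: 5.6  (via GRN)
VLY: 7.4  (via DOK)
Shortest route: CEN–DOK–VLY = 7.4 min.

7.4 min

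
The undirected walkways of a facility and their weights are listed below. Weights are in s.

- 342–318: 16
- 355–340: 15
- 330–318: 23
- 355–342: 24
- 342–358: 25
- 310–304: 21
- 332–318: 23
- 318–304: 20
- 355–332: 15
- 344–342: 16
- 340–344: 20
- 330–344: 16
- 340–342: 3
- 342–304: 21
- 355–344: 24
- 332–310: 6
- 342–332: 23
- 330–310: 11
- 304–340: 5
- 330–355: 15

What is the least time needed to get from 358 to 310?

54 s

Enumerating some paths:
358–342–340–304–310: 25+3+5+21 = 54
358–342–304–310: 25+21+21 = 67
358–342–340–355–332–310: 25+3+15+15+6 = 64
Cheapest is 358–342–340–304–310 at 54 s.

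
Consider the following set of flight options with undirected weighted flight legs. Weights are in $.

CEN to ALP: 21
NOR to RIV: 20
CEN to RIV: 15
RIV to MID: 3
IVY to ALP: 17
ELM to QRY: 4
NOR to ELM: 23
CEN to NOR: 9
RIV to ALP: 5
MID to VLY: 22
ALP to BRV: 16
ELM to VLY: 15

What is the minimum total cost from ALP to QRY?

Candidate routes:
ALP - RIV - NOR - ELM - QRY: 5+20+23+4 = 52
ALP - RIV - MID - VLY - ELM - QRY: 5+3+22+15+4 = 49
Cheapest is ALP - RIV - MID - VLY - ELM - QRY at $49.

$49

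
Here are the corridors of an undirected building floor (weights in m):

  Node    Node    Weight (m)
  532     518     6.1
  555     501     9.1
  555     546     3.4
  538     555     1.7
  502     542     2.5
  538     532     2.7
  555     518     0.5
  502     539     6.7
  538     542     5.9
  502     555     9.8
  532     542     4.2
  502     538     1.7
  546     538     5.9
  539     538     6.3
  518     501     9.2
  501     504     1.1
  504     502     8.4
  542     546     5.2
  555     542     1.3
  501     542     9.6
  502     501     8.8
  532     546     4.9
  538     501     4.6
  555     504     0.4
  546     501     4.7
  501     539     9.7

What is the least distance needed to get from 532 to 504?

Compare a few routes:
532 → 542 → 555 → 504: 4.2+1.3+0.4 = 5.9
532 → 538 → 555 → 504: 2.7+1.7+0.4 = 4.8
The minimum is 4.8 m via 532 → 538 → 555 → 504.

4.8 m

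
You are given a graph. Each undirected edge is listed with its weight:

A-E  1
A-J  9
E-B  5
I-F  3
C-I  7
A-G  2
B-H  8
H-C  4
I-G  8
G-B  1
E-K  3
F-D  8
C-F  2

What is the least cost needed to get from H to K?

15

Running Dijkstra from H:
H: 0
C: 4  (via H)
F: 6  (via C)
B: 8  (via H)
G: 9  (via B)
I: 9  (via F)
A: 11  (via G)
E: 12  (via A)
D: 14  (via F)
K: 15  (via E)
Shortest route: H–B–G–A–E–K = 15.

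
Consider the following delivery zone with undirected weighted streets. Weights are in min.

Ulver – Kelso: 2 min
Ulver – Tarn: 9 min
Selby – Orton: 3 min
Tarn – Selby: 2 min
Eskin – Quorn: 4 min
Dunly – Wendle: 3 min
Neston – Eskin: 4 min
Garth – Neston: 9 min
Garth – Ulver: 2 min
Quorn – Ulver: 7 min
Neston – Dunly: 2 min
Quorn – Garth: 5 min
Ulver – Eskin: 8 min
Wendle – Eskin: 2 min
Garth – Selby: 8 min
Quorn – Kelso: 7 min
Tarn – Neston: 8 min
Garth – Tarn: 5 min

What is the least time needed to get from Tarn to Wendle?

Enumerating some paths:
Tarn → Garth → Quorn → Eskin → Wendle: 5+5+4+2 = 16
Tarn → Neston → Dunly → Wendle: 8+2+3 = 13
Tarn → Neston → Eskin → Wendle: 8+4+2 = 14
The minimum is 13 min via Tarn → Neston → Dunly → Wendle.

13 min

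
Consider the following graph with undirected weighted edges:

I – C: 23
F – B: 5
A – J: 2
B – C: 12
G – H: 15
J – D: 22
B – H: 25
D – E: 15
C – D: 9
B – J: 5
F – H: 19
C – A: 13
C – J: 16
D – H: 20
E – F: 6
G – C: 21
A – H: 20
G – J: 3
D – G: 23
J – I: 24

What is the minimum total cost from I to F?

34

Settle nodes by increasing distance from I:
I: 0
C: 23  (via I)
J: 24  (via I)
A: 26  (via J)
G: 27  (via J)
B: 29  (via J)
D: 32  (via C)
F: 34  (via B)
Shortest route: I–J–B–F = 34.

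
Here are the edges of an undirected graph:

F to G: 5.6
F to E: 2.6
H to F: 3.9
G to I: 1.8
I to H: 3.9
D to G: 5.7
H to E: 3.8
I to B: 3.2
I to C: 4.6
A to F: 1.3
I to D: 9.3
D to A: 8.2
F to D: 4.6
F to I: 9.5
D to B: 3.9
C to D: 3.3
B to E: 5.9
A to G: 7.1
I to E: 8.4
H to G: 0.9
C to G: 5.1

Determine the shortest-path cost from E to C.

9.8

Candidate routes:
E - F - D - C: 2.6+4.6+3.3 = 10.5
E - H - G - C: 3.8+0.9+5.1 = 9.8
E - H - I - C: 3.8+3.9+4.6 = 12.3
E - H - G - I - C: 3.8+0.9+1.8+4.6 = 11.1
Cheapest is E - H - G - C at 9.8.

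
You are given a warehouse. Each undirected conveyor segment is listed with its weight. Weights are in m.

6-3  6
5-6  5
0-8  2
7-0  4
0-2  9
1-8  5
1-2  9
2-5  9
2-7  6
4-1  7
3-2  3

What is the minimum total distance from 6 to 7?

Enumerating some paths:
6 → 5 → 2 → 7: 5+9+6 = 20
6 → 3 → 2 → 7: 6+3+6 = 15
Cheapest is 6 → 3 → 2 → 7 at 15 m.

15 m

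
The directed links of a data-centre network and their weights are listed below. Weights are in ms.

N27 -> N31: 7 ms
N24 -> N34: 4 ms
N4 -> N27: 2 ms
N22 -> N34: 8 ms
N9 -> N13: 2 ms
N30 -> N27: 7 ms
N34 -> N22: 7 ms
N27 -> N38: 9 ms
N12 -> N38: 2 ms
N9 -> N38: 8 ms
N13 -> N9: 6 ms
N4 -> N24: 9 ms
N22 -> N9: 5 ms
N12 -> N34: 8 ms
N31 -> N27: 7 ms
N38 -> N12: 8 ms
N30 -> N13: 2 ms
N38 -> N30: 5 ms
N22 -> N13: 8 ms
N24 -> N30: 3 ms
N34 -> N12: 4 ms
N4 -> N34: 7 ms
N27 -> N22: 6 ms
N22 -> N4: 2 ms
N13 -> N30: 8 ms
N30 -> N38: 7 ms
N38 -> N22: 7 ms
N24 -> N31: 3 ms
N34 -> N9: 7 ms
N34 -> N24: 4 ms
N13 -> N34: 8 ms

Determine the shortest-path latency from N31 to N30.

21 ms

Compare a few routes:
N31 - N27 - N22 - N4 - N24 - N30: 7+6+2+9+3 = 27
N31 - N27 - N38 - N30: 7+9+5 = 21
The minimum is 21 ms via N31 - N27 - N38 - N30.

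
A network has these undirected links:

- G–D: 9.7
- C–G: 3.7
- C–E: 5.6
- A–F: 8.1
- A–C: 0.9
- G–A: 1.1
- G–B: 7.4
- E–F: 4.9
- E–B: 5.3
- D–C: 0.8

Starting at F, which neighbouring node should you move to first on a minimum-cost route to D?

Compare a few routes:
F - A - C - D: 8.1+0.9+0.8 = 9.8
F - E - C - D: 4.9+5.6+0.8 = 11.3
Cheapest is F - A - C - D at 9.8.
So from F the first move is to A.

A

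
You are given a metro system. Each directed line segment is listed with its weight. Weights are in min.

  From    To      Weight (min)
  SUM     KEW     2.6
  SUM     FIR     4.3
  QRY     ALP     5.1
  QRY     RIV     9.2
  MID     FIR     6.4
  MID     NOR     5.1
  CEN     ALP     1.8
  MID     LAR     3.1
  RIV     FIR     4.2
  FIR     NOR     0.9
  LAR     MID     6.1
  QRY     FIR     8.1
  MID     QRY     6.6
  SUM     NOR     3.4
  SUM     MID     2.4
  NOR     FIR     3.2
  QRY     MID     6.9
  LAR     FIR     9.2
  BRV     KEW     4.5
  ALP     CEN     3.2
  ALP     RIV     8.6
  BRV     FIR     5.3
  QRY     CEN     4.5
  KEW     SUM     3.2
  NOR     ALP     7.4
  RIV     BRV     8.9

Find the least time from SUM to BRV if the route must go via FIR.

30.1 min

Best SUM to FIR: SUM–FIR costing 4.3
Best FIR to BRV: FIR–NOR–ALP–RIV–BRV costing 25.8
Total via FIR: 4.3 + 25.8 = 30.1 min.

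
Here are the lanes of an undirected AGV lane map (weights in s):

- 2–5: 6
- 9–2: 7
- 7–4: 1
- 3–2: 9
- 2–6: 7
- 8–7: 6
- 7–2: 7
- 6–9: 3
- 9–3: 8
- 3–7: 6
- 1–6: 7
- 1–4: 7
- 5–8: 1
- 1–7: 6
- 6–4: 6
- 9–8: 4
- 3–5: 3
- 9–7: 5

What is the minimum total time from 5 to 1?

Settle nodes by increasing distance from 5:
5: 0
8: 1  (via 5)
3: 3  (via 5)
9: 5  (via 8)
2: 6  (via 5)
7: 7  (via 8)
4: 8  (via 7)
6: 8  (via 9)
1: 13  (via 7)
Shortest route: 5–8–7–1 = 13 s.

13 s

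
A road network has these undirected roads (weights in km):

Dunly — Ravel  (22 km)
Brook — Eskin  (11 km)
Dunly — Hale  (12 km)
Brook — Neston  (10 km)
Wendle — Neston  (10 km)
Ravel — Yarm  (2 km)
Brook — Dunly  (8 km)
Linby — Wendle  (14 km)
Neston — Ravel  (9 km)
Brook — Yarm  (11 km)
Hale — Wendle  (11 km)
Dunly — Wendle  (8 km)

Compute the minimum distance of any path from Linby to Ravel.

Shortest distances from Linby:
Linby: 0
Wendle: 14  (via Linby)
Dunly: 22  (via Wendle)
Neston: 24  (via Wendle)
Hale: 25  (via Wendle)
Brook: 30  (via Dunly)
Ravel: 33  (via Neston)
Shortest route: Linby–Wendle–Neston–Ravel = 33 km.

33 km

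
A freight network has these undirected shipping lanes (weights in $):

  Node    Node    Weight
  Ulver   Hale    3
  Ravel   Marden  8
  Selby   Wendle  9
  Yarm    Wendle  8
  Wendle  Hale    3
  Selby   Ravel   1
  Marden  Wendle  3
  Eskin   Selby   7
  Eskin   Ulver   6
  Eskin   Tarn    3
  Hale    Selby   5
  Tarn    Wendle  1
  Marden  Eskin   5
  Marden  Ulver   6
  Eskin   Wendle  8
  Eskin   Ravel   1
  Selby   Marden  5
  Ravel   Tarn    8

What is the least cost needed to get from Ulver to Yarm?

$14

Enumerating some paths:
Ulver - Hale - Wendle - Yarm: 3+3+8 = 14
Ulver - Marden - Wendle - Yarm: 6+3+8 = 17
Ulver - Eskin - Tarn - Wendle - Yarm: 6+3+1+8 = 18
Cheapest is Ulver - Hale - Wendle - Yarm at $14.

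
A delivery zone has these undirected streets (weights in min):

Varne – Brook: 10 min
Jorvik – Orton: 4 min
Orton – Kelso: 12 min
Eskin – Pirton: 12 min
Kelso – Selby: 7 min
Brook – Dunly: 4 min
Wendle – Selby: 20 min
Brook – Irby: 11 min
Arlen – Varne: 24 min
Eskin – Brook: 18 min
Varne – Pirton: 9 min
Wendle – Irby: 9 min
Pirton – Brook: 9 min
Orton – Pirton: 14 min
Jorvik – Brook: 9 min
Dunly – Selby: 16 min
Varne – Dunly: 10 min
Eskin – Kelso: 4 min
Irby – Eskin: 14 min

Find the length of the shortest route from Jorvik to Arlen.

43 min

Shortest distances from Jorvik:
Jorvik: 0
Orton: 4  (via Jorvik)
Brook: 9  (via Jorvik)
Dunly: 13  (via Brook)
Kelso: 16  (via Orton)
Pirton: 18  (via Orton)
Varne: 19  (via Brook)
Irby: 20  (via Brook)
Eskin: 20  (via Kelso)
Selby: 23  (via Kelso)
Wendle: 29  (via Irby)
Arlen: 43  (via Varne)
Shortest route: Jorvik–Brook–Varne–Arlen = 43 min.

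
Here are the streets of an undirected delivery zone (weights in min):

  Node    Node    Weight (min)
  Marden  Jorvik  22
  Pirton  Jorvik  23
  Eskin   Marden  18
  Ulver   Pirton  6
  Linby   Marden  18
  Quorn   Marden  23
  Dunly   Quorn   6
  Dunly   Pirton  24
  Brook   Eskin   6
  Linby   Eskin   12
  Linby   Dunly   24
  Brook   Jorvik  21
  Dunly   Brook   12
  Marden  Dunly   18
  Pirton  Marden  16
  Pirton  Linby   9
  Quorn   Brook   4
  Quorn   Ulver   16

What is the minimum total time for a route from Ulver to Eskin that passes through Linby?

Best Ulver to Linby: Ulver → Pirton → Linby costing 15
Shortest Linby→Eskin: Linby → Eskin = 12
Total via Linby: 15 + 12 = 27 min.

27 min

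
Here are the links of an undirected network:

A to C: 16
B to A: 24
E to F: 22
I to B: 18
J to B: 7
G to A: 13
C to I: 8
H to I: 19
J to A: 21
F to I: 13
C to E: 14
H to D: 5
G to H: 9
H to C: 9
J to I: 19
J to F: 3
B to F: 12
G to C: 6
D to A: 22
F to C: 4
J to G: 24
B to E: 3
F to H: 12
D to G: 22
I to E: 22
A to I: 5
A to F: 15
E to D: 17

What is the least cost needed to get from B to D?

20

Candidate routes:
B - J - F - H - D: 7+3+12+5 = 27
B - J - F - C - H - D: 7+3+4+9+5 = 28
B - E - D: 3+17 = 20
Cheapest is B - E - D at 20.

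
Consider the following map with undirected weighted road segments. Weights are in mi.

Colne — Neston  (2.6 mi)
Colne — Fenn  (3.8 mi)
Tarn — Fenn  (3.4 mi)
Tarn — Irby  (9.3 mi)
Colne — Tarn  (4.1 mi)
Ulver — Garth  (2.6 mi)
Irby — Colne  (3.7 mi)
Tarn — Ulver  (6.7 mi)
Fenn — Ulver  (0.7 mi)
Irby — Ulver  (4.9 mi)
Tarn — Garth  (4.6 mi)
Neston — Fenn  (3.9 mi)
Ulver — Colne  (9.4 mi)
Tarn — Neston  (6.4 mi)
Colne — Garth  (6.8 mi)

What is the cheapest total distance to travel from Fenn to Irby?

5.6 mi

Shortest distances from Fenn:
Fenn: 0
Ulver: 0.7  (via Fenn)
Garth: 3.3  (via Ulver)
Tarn: 3.4  (via Fenn)
Colne: 3.8  (via Fenn)
Neston: 3.9  (via Fenn)
Irby: 5.6  (via Ulver)
Shortest route: Fenn → Ulver → Irby = 5.6 mi.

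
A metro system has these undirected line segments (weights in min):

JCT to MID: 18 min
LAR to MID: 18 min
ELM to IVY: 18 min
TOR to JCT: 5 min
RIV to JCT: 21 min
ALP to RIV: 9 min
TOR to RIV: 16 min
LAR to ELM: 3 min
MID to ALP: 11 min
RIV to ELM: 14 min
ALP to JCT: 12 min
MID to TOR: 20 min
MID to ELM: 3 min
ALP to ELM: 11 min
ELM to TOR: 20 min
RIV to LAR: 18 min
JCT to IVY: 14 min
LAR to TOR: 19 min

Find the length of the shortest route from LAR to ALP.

Settle nodes by increasing distance from LAR:
LAR: 0
ELM: 3  (via LAR)
MID: 6  (via ELM)
ALP: 14  (via ELM)
Shortest route: LAR → ELM → ALP = 14 min.

14 min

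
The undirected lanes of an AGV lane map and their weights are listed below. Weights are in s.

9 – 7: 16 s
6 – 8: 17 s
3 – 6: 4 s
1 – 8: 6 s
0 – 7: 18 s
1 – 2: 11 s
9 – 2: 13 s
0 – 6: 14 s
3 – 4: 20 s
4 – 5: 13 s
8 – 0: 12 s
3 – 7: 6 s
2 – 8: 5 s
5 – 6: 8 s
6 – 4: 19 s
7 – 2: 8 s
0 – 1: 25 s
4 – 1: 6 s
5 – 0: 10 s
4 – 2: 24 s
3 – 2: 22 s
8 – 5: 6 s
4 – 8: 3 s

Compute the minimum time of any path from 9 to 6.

26 s

Shortest distances from 9:
9: 0
2: 13  (via 9)
7: 16  (via 9)
8: 18  (via 2)
4: 21  (via 8)
3: 22  (via 7)
1: 24  (via 2)
5: 24  (via 8)
6: 26  (via 3)
Shortest route: 9–7–3–6 = 26 s.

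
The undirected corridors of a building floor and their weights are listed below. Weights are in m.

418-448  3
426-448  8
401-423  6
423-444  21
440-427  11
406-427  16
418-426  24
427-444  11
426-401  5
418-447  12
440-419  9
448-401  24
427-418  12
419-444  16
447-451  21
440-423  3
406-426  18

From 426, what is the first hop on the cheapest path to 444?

401

Enumerating some paths:
426–401–423–444: 5+6+21 = 32
426–401–423–440–427–444: 5+6+3+11+11 = 36
426–448–418–427–444: 8+3+12+11 = 34
426–401–423–440–419–444: 5+6+3+9+16 = 39
Cheapest is 426–401–423–444 at 32 m.
So from 426 the first move is to 401.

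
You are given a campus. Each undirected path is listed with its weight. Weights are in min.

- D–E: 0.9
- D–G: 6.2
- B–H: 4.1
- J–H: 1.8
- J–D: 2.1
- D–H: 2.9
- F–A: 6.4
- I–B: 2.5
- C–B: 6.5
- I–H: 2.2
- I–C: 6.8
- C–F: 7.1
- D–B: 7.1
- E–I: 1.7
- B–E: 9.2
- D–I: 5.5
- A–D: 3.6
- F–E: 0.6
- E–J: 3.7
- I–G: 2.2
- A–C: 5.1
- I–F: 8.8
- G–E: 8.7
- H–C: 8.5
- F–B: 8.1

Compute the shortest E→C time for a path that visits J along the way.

13.3 min

Best E to J: E → D → J costing 3
Shortest J→C: J → H → C = 10.3
Total via J: 3 + 10.3 = 13.3 min.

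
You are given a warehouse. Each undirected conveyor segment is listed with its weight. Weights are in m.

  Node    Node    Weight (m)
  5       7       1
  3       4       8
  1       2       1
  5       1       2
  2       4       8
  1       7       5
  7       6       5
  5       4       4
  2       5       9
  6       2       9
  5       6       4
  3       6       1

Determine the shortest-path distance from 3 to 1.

Running Dijkstra from 3:
3: 0
6: 1  (via 3)
5: 5  (via 6)
7: 6  (via 6)
1: 7  (via 5)
Shortest route: 3 → 6 → 5 → 1 = 7 m.

7 m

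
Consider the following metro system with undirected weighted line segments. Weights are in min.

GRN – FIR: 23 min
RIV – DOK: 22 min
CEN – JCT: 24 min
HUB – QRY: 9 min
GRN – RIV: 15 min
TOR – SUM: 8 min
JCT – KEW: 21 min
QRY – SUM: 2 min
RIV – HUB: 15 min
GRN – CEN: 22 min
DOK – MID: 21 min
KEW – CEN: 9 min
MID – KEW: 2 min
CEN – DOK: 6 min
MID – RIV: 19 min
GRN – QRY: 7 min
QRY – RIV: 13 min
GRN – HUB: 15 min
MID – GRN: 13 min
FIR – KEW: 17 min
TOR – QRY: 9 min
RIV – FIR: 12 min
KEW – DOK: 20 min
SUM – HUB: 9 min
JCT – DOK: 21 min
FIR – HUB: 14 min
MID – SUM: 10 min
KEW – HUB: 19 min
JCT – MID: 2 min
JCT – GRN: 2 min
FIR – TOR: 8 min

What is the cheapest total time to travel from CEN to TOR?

29 min

Settle nodes by increasing distance from CEN:
CEN: 0
DOK: 6  (via CEN)
KEW: 9  (via CEN)
MID: 11  (via KEW)
JCT: 13  (via MID)
GRN: 15  (via JCT)
SUM: 21  (via MID)
QRY: 22  (via GRN)
FIR: 26  (via KEW)
RIV: 28  (via DOK)
HUB: 28  (via KEW)
TOR: 29  (via SUM)
Shortest route: CEN–KEW–MID–SUM–TOR = 29 min.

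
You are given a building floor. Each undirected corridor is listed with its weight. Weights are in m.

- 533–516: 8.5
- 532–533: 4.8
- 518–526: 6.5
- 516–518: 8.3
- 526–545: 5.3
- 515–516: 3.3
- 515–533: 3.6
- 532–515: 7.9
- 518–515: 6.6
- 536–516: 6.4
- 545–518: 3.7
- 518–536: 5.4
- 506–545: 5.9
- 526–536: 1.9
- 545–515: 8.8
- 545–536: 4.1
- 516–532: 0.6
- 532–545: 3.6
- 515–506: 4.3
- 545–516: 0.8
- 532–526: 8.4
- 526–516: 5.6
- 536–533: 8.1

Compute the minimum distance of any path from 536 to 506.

10 m

Enumerating some paths:
536–526–545–506: 1.9+5.3+5.9 = 13.1
536–545–506: 4.1+5.9 = 10
536–545–516–515–506: 4.1+0.8+3.3+4.3 = 12.5
The minimum is 10 m via 536–545–506.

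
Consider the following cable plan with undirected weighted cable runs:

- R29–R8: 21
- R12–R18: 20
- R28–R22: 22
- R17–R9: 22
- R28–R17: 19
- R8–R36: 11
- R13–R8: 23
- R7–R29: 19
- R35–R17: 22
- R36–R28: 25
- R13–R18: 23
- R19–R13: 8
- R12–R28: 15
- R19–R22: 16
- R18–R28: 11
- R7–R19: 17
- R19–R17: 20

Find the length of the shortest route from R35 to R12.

Running Dijkstra from R35:
R35: 0
R17: 22  (via R35)
R28: 41  (via R17)
R19: 42  (via R17)
R9: 44  (via R17)
R13: 50  (via R19)
R18: 52  (via R28)
R12: 56  (via R28)
Shortest route: R35 → R17 → R28 → R12 = 56.

56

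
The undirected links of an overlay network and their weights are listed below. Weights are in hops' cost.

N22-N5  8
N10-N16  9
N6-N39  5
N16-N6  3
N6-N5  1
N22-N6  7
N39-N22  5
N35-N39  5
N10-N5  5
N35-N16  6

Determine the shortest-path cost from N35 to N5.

10 hops' cost

Settle nodes by increasing distance from N35:
N35: 0
N39: 5  (via N35)
N16: 6  (via N35)
N6: 9  (via N16)
N22: 10  (via N39)
N5: 10  (via N6)
Shortest route: N35–N16–N6–N5 = 10 hops' cost.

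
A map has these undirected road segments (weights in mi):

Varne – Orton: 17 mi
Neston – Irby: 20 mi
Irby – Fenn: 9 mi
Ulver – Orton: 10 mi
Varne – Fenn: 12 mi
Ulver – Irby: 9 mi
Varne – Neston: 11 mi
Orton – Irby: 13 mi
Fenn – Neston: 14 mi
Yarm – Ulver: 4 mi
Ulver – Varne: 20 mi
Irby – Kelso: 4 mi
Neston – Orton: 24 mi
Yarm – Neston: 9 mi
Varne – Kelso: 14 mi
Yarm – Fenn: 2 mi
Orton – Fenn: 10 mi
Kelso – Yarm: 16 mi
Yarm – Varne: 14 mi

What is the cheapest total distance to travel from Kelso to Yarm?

15 mi

Shortest distances from Kelso:
Kelso: 0
Irby: 4  (via Kelso)
Fenn: 13  (via Irby)
Ulver: 13  (via Irby)
Varne: 14  (via Kelso)
Yarm: 15  (via Fenn)
Shortest route: Kelso–Irby–Fenn–Yarm = 15 mi.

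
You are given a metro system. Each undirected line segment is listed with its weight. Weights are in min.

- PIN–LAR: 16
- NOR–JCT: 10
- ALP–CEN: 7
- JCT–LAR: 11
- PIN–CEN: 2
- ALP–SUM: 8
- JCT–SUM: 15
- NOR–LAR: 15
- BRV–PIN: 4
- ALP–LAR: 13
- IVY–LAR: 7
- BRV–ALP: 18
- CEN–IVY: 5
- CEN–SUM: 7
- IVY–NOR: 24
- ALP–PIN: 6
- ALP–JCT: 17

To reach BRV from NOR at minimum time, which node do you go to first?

Candidate routes:
NOR–LAR–PIN–BRV: 15+16+4 = 35
NOR–LAR–IVY–CEN–PIN–BRV: 15+7+5+2+4 = 33
NOR–IVY–CEN–PIN–BRV: 24+5+2+4 = 35
The minimum is 33 min via NOR–LAR–IVY–CEN–PIN–BRV.
So from NOR the first move is to LAR.

LAR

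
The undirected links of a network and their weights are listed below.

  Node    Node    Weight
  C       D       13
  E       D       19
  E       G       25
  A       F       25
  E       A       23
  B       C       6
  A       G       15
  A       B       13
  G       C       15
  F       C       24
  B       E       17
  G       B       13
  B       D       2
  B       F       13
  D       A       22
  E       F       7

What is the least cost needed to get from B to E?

17

Enumerating some paths:
B–F–E: 13+7 = 20
B–D–E: 2+19 = 21
B–E: 17 = 17
Cheapest is B–E at 17.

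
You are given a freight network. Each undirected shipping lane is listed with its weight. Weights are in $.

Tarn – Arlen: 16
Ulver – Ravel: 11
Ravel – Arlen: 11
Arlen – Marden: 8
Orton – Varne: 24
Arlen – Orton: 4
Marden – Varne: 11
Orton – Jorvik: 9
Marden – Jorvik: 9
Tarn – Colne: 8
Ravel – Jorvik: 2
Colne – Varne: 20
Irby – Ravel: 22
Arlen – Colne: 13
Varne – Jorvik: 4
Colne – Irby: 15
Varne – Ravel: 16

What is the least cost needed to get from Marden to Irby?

$33

Candidate routes:
Marden - Arlen - Ravel - Irby: 8+11+22 = 41
Marden - Varne - Jorvik - Ravel - Irby: 11+4+2+22 = 39
Marden - Arlen - Colne - Irby: 8+13+15 = 36
Marden - Jorvik - Ravel - Irby: 9+2+22 = 33
The minimum is $33 via Marden - Jorvik - Ravel - Irby.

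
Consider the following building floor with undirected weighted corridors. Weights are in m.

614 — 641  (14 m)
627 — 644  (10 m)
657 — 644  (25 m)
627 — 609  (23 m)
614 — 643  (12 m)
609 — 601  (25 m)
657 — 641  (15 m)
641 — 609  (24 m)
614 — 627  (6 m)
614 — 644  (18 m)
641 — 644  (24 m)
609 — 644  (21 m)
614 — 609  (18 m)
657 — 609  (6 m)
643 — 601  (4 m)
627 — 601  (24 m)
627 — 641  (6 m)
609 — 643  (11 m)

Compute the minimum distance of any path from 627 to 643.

Candidate routes:
627 → 609 → 643: 23+11 = 34
627 → 601 → 643: 24+4 = 28
627 → 641 → 614 → 643: 6+14+12 = 32
627 → 614 → 643: 6+12 = 18
The minimum is 18 m via 627 → 614 → 643.

18 m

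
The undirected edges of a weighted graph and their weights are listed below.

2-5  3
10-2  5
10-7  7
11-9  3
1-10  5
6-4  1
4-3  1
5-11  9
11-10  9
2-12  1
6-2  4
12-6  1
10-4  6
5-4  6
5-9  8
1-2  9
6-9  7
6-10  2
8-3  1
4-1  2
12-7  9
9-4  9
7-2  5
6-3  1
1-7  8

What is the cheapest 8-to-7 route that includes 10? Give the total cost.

11

Shortest 8→10: 8 → 3 → 6 → 10 = 4
Best 10 to 7: 10 → 7 costing 7
Total via 10: 4 + 7 = 11.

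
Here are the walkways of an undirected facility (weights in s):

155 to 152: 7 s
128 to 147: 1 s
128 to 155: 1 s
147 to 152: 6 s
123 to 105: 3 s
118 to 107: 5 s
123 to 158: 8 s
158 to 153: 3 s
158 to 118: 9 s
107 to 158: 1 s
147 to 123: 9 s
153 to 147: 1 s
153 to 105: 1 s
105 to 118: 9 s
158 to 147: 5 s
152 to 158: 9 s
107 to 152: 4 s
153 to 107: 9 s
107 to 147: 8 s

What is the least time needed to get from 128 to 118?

11 s

Compare a few routes:
128 → 147 → 153 → 158 → 107 → 118: 1+1+3+1+5 = 11
128 → 147 → 158 → 107 → 118: 1+5+1+5 = 12
128 → 147 → 153 → 105 → 118: 1+1+1+9 = 12
The minimum is 11 s via 128 → 147 → 153 → 158 → 107 → 118.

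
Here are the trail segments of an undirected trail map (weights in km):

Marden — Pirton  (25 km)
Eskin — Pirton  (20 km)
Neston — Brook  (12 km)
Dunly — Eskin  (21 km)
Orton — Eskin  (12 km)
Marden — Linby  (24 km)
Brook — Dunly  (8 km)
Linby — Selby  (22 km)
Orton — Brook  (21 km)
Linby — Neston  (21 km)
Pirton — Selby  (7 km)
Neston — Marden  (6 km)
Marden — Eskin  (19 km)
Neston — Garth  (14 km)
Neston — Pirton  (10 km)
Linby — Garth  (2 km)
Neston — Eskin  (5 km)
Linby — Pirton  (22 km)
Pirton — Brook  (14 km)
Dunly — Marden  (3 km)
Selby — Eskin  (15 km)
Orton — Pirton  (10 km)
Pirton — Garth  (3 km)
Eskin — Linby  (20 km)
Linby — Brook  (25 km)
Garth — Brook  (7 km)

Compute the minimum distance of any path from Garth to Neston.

13 km

Running Dijkstra from Garth:
Garth: 0
Linby: 2  (via Garth)
Pirton: 3  (via Garth)
Brook: 7  (via Garth)
Selby: 10  (via Pirton)
Neston: 13  (via Pirton)
Shortest route: Garth–Pirton–Neston = 13 km.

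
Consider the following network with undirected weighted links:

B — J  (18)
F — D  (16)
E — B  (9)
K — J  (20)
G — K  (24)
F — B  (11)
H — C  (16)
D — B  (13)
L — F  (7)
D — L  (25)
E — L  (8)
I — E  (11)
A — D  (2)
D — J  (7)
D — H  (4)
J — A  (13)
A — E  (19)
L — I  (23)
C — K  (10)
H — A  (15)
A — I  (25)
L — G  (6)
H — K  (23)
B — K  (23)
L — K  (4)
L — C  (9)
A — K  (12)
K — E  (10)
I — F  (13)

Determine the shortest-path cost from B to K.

Running Dijkstra from B:
B: 0
E: 9  (via B)
F: 11  (via B)
D: 13  (via B)
A: 15  (via D)
H: 17  (via D)
L: 17  (via E)
J: 18  (via B)
K: 19  (via E)
Shortest route: B–E–K = 19.

19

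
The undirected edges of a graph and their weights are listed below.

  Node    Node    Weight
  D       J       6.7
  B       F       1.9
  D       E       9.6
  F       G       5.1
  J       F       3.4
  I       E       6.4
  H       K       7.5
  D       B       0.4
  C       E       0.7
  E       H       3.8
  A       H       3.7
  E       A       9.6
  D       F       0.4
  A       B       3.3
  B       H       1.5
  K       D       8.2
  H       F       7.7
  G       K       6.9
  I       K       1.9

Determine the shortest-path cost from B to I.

Running Dijkstra from B:
B: 0
D: 0.4  (via B)
F: 0.8  (via D)
H: 1.5  (via B)
A: 3.3  (via B)
J: 4.2  (via F)
E: 5.3  (via H)
G: 5.9  (via F)
C: 6  (via E)
K: 8.6  (via D)
I: 10.5  (via K)
Shortest route: B–D–K–I = 10.5.

10.5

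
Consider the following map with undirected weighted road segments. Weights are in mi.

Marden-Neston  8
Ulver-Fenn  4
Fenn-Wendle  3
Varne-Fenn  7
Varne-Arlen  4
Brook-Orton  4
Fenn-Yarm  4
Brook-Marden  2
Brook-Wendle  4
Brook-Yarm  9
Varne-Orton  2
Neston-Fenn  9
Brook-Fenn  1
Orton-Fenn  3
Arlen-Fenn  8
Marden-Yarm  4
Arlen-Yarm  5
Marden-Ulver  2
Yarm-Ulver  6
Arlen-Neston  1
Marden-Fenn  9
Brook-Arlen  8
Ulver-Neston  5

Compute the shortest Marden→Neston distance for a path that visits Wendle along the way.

18 mi

Shortest Marden→Wendle: Marden–Brook–Wendle = 6
Shortest Wendle→Neston: Wendle–Fenn–Neston = 12
Total via Wendle: 6 + 12 = 18 mi.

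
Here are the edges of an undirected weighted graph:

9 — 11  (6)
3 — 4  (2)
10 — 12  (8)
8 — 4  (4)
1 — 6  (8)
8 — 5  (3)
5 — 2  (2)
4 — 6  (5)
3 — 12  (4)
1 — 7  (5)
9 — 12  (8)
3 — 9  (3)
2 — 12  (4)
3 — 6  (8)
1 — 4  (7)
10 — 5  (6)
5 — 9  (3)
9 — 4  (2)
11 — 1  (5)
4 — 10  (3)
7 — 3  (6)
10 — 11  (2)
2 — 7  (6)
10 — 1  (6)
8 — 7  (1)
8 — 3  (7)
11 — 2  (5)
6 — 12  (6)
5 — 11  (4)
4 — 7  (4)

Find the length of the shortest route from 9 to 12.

7

Candidate routes:
9 - 4 - 3 - 12: 2+2+4 = 8
9 - 3 - 12: 3+4 = 7
Cheapest is 9 - 3 - 12 at 7.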